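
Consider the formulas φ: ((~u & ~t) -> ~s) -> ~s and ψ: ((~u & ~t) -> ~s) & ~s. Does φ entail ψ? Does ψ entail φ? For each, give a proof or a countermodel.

The forward direction fails; the converse holds.

Forward direction. This fails. Under t = F, s = T, u = F, the left side is true but the right side is false.

Converse. Assume the antecedent. If t is true, the antecedent forces (t = T, s = F, u = F) or (t = T, s = F, u = T), and ((~u & ~t) -> ~s) -> ~s holds there. If t is false, the antecedent forces (t = F, s = F, u = F) or (t = F, s = F, u = T), and ((~u & ~t) -> ~s) -> ~s holds there. Either way ((~u & ~t) -> ~s) -> ~s holds.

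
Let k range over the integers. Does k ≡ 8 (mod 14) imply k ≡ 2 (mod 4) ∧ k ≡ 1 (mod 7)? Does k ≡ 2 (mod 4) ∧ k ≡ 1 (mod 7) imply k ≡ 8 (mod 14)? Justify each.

Forward direction. This fails: k = 8 gives 8 ≡ 8 (mod 14) but 8 ≡ 0 (mod 4), so the conjunction on the right does not hold.

Converse. If k ≡ 2 (mod 4) and k ≡ 1 (mod 7), then by the Chinese remainder theorem k ≡ 22 (mod 28). Since 22 ≡ 8 (mod 14) and 14 ∣ 28, we get k ≡ 8 (mod 14).

Only the reverse direction holds.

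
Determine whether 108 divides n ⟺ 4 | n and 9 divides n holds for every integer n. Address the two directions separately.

(⇒) If 108 ∣ n, write n = 108q. Since 108 = 27·4, n = 4·(27q), so 4 ∣ n; and since 108 = 12·9, n = 9·(12q), so 9 ∣ n.

(⇐) This fails: take n = 36. Both 4 ∣ 36 and 9 ∣ 36, yet 36 is not a multiple of 108 (since 36 = 0·108 + 36), so 108 ∤ 36.

The forward direction holds; the converse fails.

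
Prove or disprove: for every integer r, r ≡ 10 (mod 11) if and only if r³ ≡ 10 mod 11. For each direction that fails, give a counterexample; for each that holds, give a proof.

The biconditional holds.

(→) Suppose r ≡ 10 (mod 11). Write r = 11j + 10. Then (11j + 10)³ = 1331j³ + 3630j² + 3300j + 1000 = 11(121j³ + 330j² + 300j + 90) + 10, so r³ ≡ 10 (mod 11).

(←) Conversely, suppose r³ ≡ 10 (mod 11). The only residue r in {0, …, 10} with r³ ≡ 10 (mod 11) is r = 10, so r ≡ 10 (mod 11).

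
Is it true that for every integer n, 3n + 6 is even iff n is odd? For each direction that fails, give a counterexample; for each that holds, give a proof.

(⇒) fails and (⇐) fails.

[⇒] This fails: n = 2 gives 3n + 6 = 12, which is even, but 2 is even, not odd.

[⇐] This also fails: n = 3 is odd, but 3n + 6 = 15 is odd, not even.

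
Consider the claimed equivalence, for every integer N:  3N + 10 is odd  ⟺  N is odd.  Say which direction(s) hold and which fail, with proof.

(⇒) Suppose 3N + 10 is odd. Since 3 is odd, 3N and N have the same parity, so 3N + 10 ≡ N + 10 (mod 2). As 10 is even, 3N + 10 is odd exactly when N is odd. Thus N is odd.

(⇐) Conversely, suppose N is odd; write N = 2j + 1. Then 3N + 10 = 3·(2j + 1) + 10 = 2·3j + 13, which is odd.

Equivalent; both directions hold.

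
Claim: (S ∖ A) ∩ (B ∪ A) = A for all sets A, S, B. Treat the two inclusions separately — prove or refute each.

(⊆) This inclusion fails. Take A = ∅, S = {1}, B = {1}; then 1 ∈ (S ∖ A) ∩ (B ∪ A) but 1 ∉ A.

(⊇) This inclusion fails. Take A = {1}, S = ∅, B = ∅; then 1 ∈ A but 1 ∉ (S ∖ A) ∩ (B ∪ A).

(⊆) fails and (⊇) fails.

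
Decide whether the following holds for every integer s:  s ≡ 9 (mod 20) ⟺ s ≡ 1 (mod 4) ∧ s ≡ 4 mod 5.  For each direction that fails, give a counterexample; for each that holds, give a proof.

(⟹) Suppose s ≡ 9 (mod 20); write s = 20j + 9. Since 4 ∣ 20, reducing mod 4 gives s ≡ 9 ≡ 1 (mod 4); since 5 ∣ 20, reducing mod 5 gives s ≡ 9 ≡ 4 (mod 5).

(⟸) Conversely, if s ≡ 1 (mod 4) and s ≡ 4 (mod 5), then by the Chinese remainder theorem s ≡ 9 (mod 20). This is exactly s ≡ 9 (mod 20).

Both directions hold; the statement is true.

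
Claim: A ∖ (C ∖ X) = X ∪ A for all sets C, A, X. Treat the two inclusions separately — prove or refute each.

The sets are not equal: only the forward inclusion holds.

(⟹) Let x ∈ A ∖ (C ∖ X). Then either x ∈ A and x ∉ C, X; or x ∈ A ∩ X and x ∉ C; or x ∈ C ∩ A ∩ X. In each case x ∈ X ∪ A, so A ∖ (C ∖ X) ⊆ X ∪ A.

(⟸) This inclusion fails. Take C = {1}, A = {1}, X = ∅; then 1 ∈ X ∪ A but 1 ∉ A ∖ (C ∖ X).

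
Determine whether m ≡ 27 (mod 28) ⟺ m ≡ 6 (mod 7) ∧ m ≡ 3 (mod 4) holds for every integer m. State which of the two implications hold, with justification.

(→) Suppose m ≡ 27 (mod 28); write m = 28j + 27. Since 7 ∣ 28, reducing mod 7 gives m ≡ 27 ≡ 6 (mod 7); since 4 ∣ 28, reducing mod 4 gives m ≡ 27 ≡ 3 (mod 4).

(←) Conversely, if m ≡ 6 (mod 7) and m ≡ 3 (mod 4), then by the Chinese remainder theorem m ≡ 27 (mod 28). This is exactly m ≡ 27 (mod 28).

Both directions hold.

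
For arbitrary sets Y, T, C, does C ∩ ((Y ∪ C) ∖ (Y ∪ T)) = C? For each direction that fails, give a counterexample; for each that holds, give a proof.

(⊆) holds; (⊇) fails.

(⊆) Let x ∈ C ∩ ((Y ∪ C) ∖ (Y ∪ T)). Then x ∈ C and x ∉ Y, T, from which x ∈ C.

(⊇) This inclusion fails. Take Y = {1}, T = ∅, C = {1}; then 1 ∈ C but 1 ∉ C ∩ ((Y ∪ C) ∖ (Y ∪ T)).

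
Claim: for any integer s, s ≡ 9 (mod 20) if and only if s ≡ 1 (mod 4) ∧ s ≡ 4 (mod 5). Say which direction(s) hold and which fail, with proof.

(←) If s ≡ 1 (mod 4) and s ≡ 4 (mod 5), then by the Chinese remainder theorem s ≡ 9 (mod 20). This is exactly s ≡ 9 (mod 20).

(→) Suppose s ≡ 9 (mod 20); write s = 20j + 9. Since 4 ∣ 20, reducing mod 4 gives s ≡ 9 ≡ 1 (mod 4); since 5 ∣ 20, reducing mod 5 gives s ≡ 9 ≡ 4 (mod 5).

Both implications hold.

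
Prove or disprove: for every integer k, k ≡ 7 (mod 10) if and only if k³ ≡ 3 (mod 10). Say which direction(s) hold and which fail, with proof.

(→) Suppose k ≡ 7 (mod 10). Write k = 10j + 7. Then (10j + 7)³ = 1000j³ + 2100j² + 1470j + 343 = 10(100j³ + 210j² + 147j + 34) + 3, so k³ ≡ 3 (mod 10).

(←) For the converse, argue contrapositively. If k ≢ 7 (mod 10), then k is congruent to one of 0, 1, 2, 3, 4, 5, 6, 8, 9 modulo 10, and these give k³ ≡ 0, 1, 8, 7, 4, 5, 6, 2, 9 respectively — never 3.

Both directions hold.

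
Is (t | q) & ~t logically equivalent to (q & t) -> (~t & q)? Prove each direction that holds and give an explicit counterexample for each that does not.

(⇒) Assume the antecedent. If t is true, the antecedent cannot hold. If t is false, (q & t) -> (~t & q) reduces to true regardless of the other variables. Either way (q & t) -> (~t & q) holds.

(⇐) This fails. Under t = F, q = F, the left side is false but the right side is true.

The forward direction holds; the converse fails.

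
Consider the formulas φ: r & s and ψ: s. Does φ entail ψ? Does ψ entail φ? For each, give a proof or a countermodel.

(⇒) holds; (⇐) fails.

(⇒) Assume the antecedent. If r is true, the antecedent forces (r = T, s = T), and s holds there. If r is false, the antecedent cannot hold. Either way s holds.

(⇐) This fails. Under r = F, s = T, the left side is false but the right side is true.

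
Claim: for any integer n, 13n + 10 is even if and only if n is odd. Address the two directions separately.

Neither direction holds.

Forward direction. This fails: n = 0 gives 13n + 10 = 10, which is even, but 0 is even, not odd.

Converse. This also fails: n = 5 is odd, but 13n + 10 = 75 is odd, not even.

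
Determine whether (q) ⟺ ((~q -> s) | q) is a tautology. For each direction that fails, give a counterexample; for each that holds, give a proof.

Only the forward implication holds.

(⇒) Assume the antecedent. If s is true, (~q -> s) | q reduces to true regardless of the other variables. If s is false, the antecedent forces (s = F, q = T), and (~q -> s) | q holds there. Either way (~q -> s) | q holds.

(⇐) This fails. Under s = T, q = F, the left side is false but the right side is true.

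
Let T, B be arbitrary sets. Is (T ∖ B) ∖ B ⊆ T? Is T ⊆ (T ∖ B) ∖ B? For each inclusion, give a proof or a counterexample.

(⟹) Let x ∈ (T ∖ B) ∖ B. Then x ∈ T and x ∉ B, from which x ∈ T.

(⟸) This inclusion fails. Take T = {1}, B = {1}; then 1 ∈ T but 1 ∉ (T ∖ B) ∖ B.

(⊆) holds; (⊇) fails.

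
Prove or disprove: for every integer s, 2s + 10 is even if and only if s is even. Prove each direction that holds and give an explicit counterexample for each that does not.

Only the reverse direction holds.

(⇒) This fails: take s = 1. Then 2s + 10 = 12, which is even, yet s = 1 is odd, not even.

(⇐) Suppose s is even. Since 2 is even, 2s is even for every s, so 2s + 10 has the same parity as 10, which is even. Hence 2s + 10 is even.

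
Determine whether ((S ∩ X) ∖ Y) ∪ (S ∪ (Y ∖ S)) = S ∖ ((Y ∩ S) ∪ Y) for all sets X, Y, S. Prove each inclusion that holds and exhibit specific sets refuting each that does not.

(⟹) This inclusion fails. Take X = ∅, Y = {1}, S = ∅; then 1 ∈ ((S ∩ X) ∖ Y) ∪ (S ∪ (Y ∖ S)) but 1 ∉ S ∖ ((Y ∩ S) ∪ Y).

(⟸) Let x ∈ S ∖ ((Y ∩ S) ∪ Y). Then either x ∈ S and x ∉ X, Y; or x ∈ X ∩ S and x ∉ Y. In each case x ∈ ((S ∩ X) ∖ Y) ∪ (S ∪ (Y ∖ S)), so S ∖ ((Y ∩ S) ∪ Y) ⊆ ((S ∩ X) ∖ Y) ∪ (S ∪ (Y ∖ S)).

Only the reverse inclusion holds.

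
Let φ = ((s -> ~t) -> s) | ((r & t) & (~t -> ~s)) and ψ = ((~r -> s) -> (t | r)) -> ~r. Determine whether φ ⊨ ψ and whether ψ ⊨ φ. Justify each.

Neither implication holds.

(⇒) This fails. Under t = T, s = F, r = T, the left side is true but the right side is false.

(⇐) This fails. Under t = F, s = F, r = F, the left side is false but the right side is true.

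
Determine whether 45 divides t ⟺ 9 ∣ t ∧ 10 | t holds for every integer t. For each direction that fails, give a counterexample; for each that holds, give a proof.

Converse. Suppose 9 ∣ t and 10 ∣ t. Any common multiple of 9 and 10 is a multiple of their lcm; here gcd(9, 10) = 1, so lcm(9, 10) = 9·10 = 90, so 90 ∣ t. Since 45 ∣ 90, it follows that 45 ∣ t.

Forward direction. This fails: take t = 45. Certainly 45 ∣ 45, but 10 ∤ 45.

The forward direction fails; the converse holds.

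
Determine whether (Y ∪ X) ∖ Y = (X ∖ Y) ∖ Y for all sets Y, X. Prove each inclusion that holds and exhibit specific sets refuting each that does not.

Forward inclusion. Let x ∈ (Y ∪ X) ∖ Y. Then x ∈ X and x ∉ Y, from which x ∈ (X ∖ Y) ∖ Y.

Reverse inclusion. Let x ∈ (X ∖ Y) ∖ Y. Then x ∈ X and x ∉ Y, from which x ∈ (Y ∪ X) ∖ Y.

Both inclusions hold.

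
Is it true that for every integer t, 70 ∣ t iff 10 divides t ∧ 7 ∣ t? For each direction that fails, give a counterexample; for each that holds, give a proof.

The biconditional holds.

(→) If 70 ∣ t, write t = 70q. Since 70 = 7·10, t = 10·(7q), so 10 ∣ t; and since 70 = 10·7, t = 7·(10q), so 7 ∣ t.

(←) Suppose 10 ∣ t and 7 ∣ t. Any common multiple of 10 and 7 is a multiple of their lcm; here gcd(10, 7) = 1, so lcm(10, 7) = 10·7 = 70, so 70 ∣ t.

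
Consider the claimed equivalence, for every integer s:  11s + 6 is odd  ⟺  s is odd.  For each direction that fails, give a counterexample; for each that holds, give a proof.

[⇒] Suppose 11s + 6 is odd. Since 11 is odd, 11s and s have the same parity, so 11s + 6 ≡ s + 6 (mod 2). As 6 is even, 11s + 6 is odd exactly when s is odd. Thus s is odd.

[⇐] Conversely, suppose s is odd; write s = 2j + 1. Then 11s + 6 = 11·(2j + 1) + 6 = 2·11j + 17, which is odd.

Both directions hold; the statement is true.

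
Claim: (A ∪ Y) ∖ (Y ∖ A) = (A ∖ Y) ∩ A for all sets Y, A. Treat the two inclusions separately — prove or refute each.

Only the reverse inclusion holds.

(⊆) This inclusion fails. Take Y = {1}, A = {1}; then 1 ∈ (A ∪ Y) ∖ (Y ∖ A) but 1 ∉ (A ∖ Y) ∩ A.

(⊇) Let x ∈ (A ∖ Y) ∩ A. Then x ∈ A and x ∉ Y, from which x ∈ (A ∪ Y) ∖ (Y ∖ A).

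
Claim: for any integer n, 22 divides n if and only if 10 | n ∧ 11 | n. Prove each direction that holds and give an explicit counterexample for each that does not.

Only the reverse direction holds.

(←) Suppose 10 ∣ n and 11 ∣ n. Any common multiple of 10 and 11 is a multiple of their lcm; here gcd(10, 11) = 1, so lcm(10, 11) = 10·11 = 110, so 110 ∣ n. Since 22 ∣ 110, it follows that 22 ∣ n.

(→) This fails: take n = 22. Certainly 22 ∣ 22, but 10 ∤ 22.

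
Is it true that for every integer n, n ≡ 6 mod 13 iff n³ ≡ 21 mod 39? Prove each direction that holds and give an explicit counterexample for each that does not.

(⟹) This fails: take n = 19. Then 19 ≡ 6 (mod 13), but 19³ = 6859 ≡ 34 (mod 39), not 21.

(⟸) This fails: take n = 15. Then 15³ = 3375 ≡ 21 (mod 39), yet 15 ≡ 2 (mod 13), not 6.

Neither implication holds.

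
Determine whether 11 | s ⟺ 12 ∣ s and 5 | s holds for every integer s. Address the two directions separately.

(⇒) fails and (⇐) fails.

Forward direction. This fails: take s = 11. Certainly 11 ∣ 11, but 12 ∤ 11.

Converse. This fails: take s = 60. Both 12 ∣ 60 and 5 ∣ 60, yet 60 is not a multiple of 11 (since 60 = 5·11 + 5), so 11 ∤ 60.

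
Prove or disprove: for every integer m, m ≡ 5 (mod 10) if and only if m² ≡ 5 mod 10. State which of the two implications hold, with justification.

Forward direction. Suppose m ≡ 5 (mod 10). Write m = 10j + 5. Then (10j + 5)² = 100j² + 100j + 25 = 10(10j² + 10j + 2) + 5, so m² ≡ 5 (mod 10).

Converse. For the converse, argue contrapositively. If m ≢ 5 (mod 10), then m is congruent to one of 0, 1, 2, 3, 4, 6, 7, 8, 9 modulo 10, and these give m² ≡ 0, 1, 4, 9, 6, 6, 9, 4, 1 respectively — never 5.

The biconditional holds.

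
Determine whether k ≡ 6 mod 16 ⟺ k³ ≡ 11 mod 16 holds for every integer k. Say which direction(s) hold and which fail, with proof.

[⇒] This fails: take k = 6. Then 6 ≡ 6 (mod 16), but 6³ = 216 ≡ 8 (mod 16), not 11.

[⇐] This fails: take k = 3. Then 3³ = 27 ≡ 11 (mod 16), yet 3 ≡ 3 (mod 16), not 6.

(⇒) fails and (⇐) fails.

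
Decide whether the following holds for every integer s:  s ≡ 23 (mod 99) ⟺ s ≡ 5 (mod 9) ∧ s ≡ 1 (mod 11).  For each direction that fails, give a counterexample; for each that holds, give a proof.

Both implications hold.

Forward direction. Suppose s ≡ 23 (mod 99); write s = 99j + 23. Since 9 ∣ 99, reducing mod 9 gives s ≡ 23 ≡ 5 (mod 9); since 11 ∣ 99, reducing mod 11 gives s ≡ 23 ≡ 1 (mod 11).

Converse. If s ≡ 5 (mod 9) and s ≡ 1 (mod 11), then by the Chinese remainder theorem s ≡ 23 (mod 99). This is exactly s ≡ 23 (mod 99).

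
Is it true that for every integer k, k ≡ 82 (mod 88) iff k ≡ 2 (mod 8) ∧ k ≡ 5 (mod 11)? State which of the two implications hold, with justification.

Equivalent; both directions hold.

(←) If k ≡ 2 (mod 8) and k ≡ 5 (mod 11), then by the Chinese remainder theorem k ≡ 82 (mod 88). This is exactly k ≡ 82 (mod 88).

(→) Suppose k ≡ 82 (mod 88); write k = 88j + 82. Since 8 ∣ 88, reducing mod 8 gives k ≡ 82 ≡ 2 (mod 8); since 11 ∣ 88, reducing mod 11 gives k ≡ 82 ≡ 5 (mod 11).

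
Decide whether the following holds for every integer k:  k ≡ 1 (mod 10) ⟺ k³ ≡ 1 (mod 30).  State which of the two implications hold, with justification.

(⟹) This fails: take k = 11. Then 11 ≡ 1 (mod 10), but 11³ = 1331 ≡ 11 (mod 30), not 1.

(⟸) Conversely, the residues r modulo 30 with r³ ≡ 1 (mod 30) are exactly {1}, and each is ≡ 1 (mod 10).

(⇒) fails; (⇐) holds.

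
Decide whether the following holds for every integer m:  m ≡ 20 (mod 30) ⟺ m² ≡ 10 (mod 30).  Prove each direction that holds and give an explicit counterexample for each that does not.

Not equivalent: only (⇒) holds.

Forward direction. Suppose m ≡ 20 (mod 30). Write m = 30j + 20. Then (30j + 20)² = 900j² + 1200j + 400 = 30(30j² + 40j + 13) + 10, so m² ≡ 10 (mod 30).

Converse. This fails: take m = 10. Then 10² = 100 ≡ 10 (mod 30), yet 10 ≡ 10 (mod 30), not 20.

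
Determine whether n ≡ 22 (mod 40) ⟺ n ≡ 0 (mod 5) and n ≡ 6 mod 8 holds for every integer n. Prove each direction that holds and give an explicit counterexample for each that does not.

Neither implication holds.

(⟹) This fails: n = 22 gives 22 ≡ 22 (mod 40) but 22 ≡ 2 (mod 5), so the conjunction on the right does not hold.

(⟸) This fails: n = 30 satisfies both congruences on the right (30 ≡ 0 mod 5 and 30 ≡ 6 mod 8) yet 30 ≡ 30 (mod 40), not 22.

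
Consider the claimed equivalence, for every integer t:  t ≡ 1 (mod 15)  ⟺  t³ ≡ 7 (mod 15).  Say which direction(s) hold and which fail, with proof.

(⟹) This fails: take t = 1. Then 1 ≡ 1 (mod 15), but 1³ = 1 ≡ 1 (mod 15), not 7.

(⟸) This fails: take t = 13. Then 13³ = 2197 ≡ 7 (mod 15), yet 13 ≡ 13 (mod 15), not 1.

Both directions fail.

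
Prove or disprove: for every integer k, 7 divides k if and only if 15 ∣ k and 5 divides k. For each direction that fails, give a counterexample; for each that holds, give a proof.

(⇒) This fails: take k = 7. Certainly 7 ∣ 7, but 15 ∤ 7.

(⇐) This fails: take k = 15. Both 15 ∣ 15 and 5 ∣ 15, yet 15 is not a multiple of 7 (since 15 = 2·7 + 1), so 7 ∤ 15.

Neither direction holds.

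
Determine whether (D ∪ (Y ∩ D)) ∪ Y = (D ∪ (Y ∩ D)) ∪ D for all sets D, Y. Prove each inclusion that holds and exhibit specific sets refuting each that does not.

(⊆) This inclusion fails. Take D = ∅, Y = {1}; then 1 ∈ (D ∪ (Y ∩ D)) ∪ Y but 1 ∉ (D ∪ (Y ∩ D)) ∪ D.

(⊇) Let x ∈ (D ∪ (Y ∩ D)) ∪ D. Then either x ∈ D and x ∉ Y; or x ∈ D ∩ Y. In each case x ∈ (D ∪ (Y ∩ D)) ∪ Y, so (D ∪ (Y ∩ D)) ∪ D ⊆ (D ∪ (Y ∩ D)) ∪ Y.

(⊆) fails; (⊇) holds.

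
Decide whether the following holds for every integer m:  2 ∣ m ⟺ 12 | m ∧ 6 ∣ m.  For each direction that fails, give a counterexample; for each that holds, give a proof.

(⇐) Suppose 12 ∣ m and 6 ∣ m. Any common multiple of 12 and 6 is a multiple of their lcm; here lcm(12, 6) = 12·6/gcd(12, 6) = 72/6 = 12, so 12 ∣ m. Since 2 ∣ 12, it follows that 2 ∣ m.

(⇒) This fails: take m = 2. Certainly 2 ∣ 2, but 12 ∤ 2.

(⇒) fails; (⇐) holds.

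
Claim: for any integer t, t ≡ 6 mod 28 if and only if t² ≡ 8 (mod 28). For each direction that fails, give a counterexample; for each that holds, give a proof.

(⇒) Suppose t ≡ 6 mod 28. Write t = 28j + 6. Then (28j + 6)² = 784j² + 336j + 36 = 28(28j² + 12j + 1) + 8, so t² ≡ 8 (mod 28).

(⇐) This fails: take t = 8. Then 8² = 64 ≡ 8 (mod 28), yet 8 ≡ 8 (mod 28), not 6.

The forward direction holds; the converse fails.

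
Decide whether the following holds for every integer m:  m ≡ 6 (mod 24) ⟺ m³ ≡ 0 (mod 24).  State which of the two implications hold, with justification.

(⇒) Suppose m ≡ 6 (mod 24). Write m = 24j + 6. Then (24j + 6)³ = 13824j³ + 10368j² + 2592j + 216 = 24(576j³ + 432j² + 108j + 9) + 0, so m³ ≡ 0 (mod 24).

(⇐) This fails: take m = 0. Then 0³ = 0 ≡ 0 (mod 24), yet 0 ≡ 0 (mod 24), not 6.

Only the forward direction holds.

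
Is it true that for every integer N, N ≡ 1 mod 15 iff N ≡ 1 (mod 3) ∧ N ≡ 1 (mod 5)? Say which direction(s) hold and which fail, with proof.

(⟹) Suppose N ≡ 1 (mod 15); write N = 15j + 1. Since 3 ∣ 15, reducing mod 3 gives N ≡ 1 (mod 3); since 5 ∣ 15, reducing mod 5 gives N ≡ 1 (mod 5).

(⟸) Conversely, if N ≡ 1 (mod 3) and N ≡ 1 (mod 5), then by the Chinese remainder theorem N ≡ 1 (mod 15). This is exactly N ≡ 1 (mod 15).

Both directions hold; the statement is true.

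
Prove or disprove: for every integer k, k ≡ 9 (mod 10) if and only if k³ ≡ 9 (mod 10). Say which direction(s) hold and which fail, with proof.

[⇐] Suppose k³ ≡ 9 (mod 10). The only residue r in {0, …, 9} with r³ ≡ 9 (mod 10) is r = 9, so k ≡ 9 (mod 10).

[⇒] Suppose k ≡ 9 (mod 10). Write k = 10j + 9. Then (10j + 9)³ = 1000j³ + 2700j² + 2430j + 729 = 10(100j³ + 270j² + 243j + 72) + 9, so k³ ≡ 9 (mod 10).

Both directions hold; the statement is true.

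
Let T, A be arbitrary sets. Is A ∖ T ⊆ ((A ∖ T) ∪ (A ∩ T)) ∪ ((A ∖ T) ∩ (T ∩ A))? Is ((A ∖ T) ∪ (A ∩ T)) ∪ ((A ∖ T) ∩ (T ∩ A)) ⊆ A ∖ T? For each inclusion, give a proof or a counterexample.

(⟹) Let x ∈ A ∖ T. Then x ∈ A and x ∉ T, from which x ∈ ((A ∖ T) ∪ (A ∩ T)) ∪ ((A ∖ T) ∩ (T ∩ A)).

(⟸) This inclusion fails. Take T = {1}, A = {1}; then 1 ∈ ((A ∖ T) ∪ (A ∩ T)) ∪ ((A ∖ T) ∩ (T ∩ A)) but 1 ∉ A ∖ T.

(⊆) holds; (⊇) fails.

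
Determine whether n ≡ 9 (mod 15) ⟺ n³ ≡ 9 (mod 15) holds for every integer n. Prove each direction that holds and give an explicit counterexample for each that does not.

(←) Suppose n³ ≡ 9 (mod 15). The only residue r in {0, …, 14} with r³ ≡ 9 (mod 15) is r = 9, so n ≡ 9 (mod 15).

(→) Suppose n ≡ 9 (mod 15). Write n = 15j + 9. Then (15j + 9)³ = 3375j³ + 6075j² + 3645j + 729 = 15(225j³ + 405j² + 243j + 48) + 9, so n³ ≡ 9 (mod 15).

Both directions hold; the statement is true.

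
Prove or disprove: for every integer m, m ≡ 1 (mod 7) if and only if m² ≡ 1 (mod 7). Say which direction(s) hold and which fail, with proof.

Only the forward direction holds.

(←) This fails: take m = 6. Then 6² = 36 ≡ 1 (mod 7), yet 6 ≡ 6 (mod 7), not 1.

(→) Suppose m ≡ 1 (mod 7). Write m = 7j + 1. Then (7j + 1)² = 49j² + 14j + 1 = 7(7j² + 2j) + 1, so m² ≡ 1 (mod 7).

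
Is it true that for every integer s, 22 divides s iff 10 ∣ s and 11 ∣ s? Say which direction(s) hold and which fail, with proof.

Only the converse holds.

[⇒] This fails: take s = 22. Certainly 22 ∣ 22, but 10 ∤ 22.

[⇐] Suppose 10 ∣ s and 11 ∣ s. Any common multiple of 10 and 11 is a multiple of their lcm; here gcd(10, 11) = 1, so lcm(10, 11) = 10·11 = 110, so 110 ∣ s. Since 22 ∣ 110, it follows that 22 ∣ s.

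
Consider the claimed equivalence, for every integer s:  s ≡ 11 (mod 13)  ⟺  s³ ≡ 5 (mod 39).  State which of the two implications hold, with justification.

(⇒) fails and (⇐) fails.

(⟹) This fails: take s = 24. Then 24 ≡ 11 (mod 13), but 24³ = 13824 ≡ 18 (mod 39), not 5.

(⟸) This fails: take s = 8. Then 8³ = 512 ≡ 5 (mod 39), yet 8 ≡ 8 (mod 13), not 11.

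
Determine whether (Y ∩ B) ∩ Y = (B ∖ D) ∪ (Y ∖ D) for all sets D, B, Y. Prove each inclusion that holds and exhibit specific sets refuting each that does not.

Neither inclusion holds.

(⊆) This inclusion fails. Take D = {1}, B = {1}, Y = {1}; then 1 ∈ (Y ∩ B) ∩ Y but 1 ∉ (B ∖ D) ∪ (Y ∖ D).

(⊇) This inclusion fails. Take D = ∅, B = {1}, Y = ∅; then 1 ∈ (B ∖ D) ∪ (Y ∖ D) but 1 ∉ (Y ∩ B) ∩ Y.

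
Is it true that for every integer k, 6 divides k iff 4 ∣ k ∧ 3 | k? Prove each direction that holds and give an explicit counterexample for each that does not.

(⇒) fails; (⇐) holds.

[⇒] This fails: take k = 6. Certainly 6 ∣ 6, but 4 ∤ 6.

[⇐] Suppose 4 ∣ k and 3 ∣ k. Any common multiple of 4 and 3 is a multiple of their lcm; here gcd(4, 3) = 1, so lcm(4, 3) = 4·3 = 12, so 12 ∣ k. Since 6 ∣ 12, it follows that 6 ∣ k.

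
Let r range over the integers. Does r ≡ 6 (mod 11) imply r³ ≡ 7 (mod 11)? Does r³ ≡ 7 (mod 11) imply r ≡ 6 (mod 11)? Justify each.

(→) Suppose r ≡ 6 (mod 11). Write r = 11j + 6. Then (11j + 6)³ = 1331j³ + 2178j² + 1188j + 216 = 11(121j³ + 198j² + 108j + 19) + 7, so r³ ≡ 7 (mod 11).

(←) Conversely, suppose r³ ≡ 7 (mod 11). The only residue r in {0, …, 10} with r³ ≡ 7 (mod 11) is r = 6, so r ≡ 6 (mod 11).

Both directions hold; the statement is true.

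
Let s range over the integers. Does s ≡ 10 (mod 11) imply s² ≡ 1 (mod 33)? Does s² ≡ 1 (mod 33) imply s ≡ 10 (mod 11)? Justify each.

(⟹) This fails: take s = 21. Then 21 ≡ 10 (mod 11), but 21² = 441 ≡ 12 (mod 33), not 1.

(⟸) This fails: take s = 1. Then 1² = 1 ≡ 1 (mod 33), yet 1 ≡ 1 (mod 11), not 10.

Neither direction holds.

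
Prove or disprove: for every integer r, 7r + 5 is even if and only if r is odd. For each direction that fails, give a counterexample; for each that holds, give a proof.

[⇒] Suppose 7r + 5 is even. Since 7 is odd, 7r and r have the same parity, so 7r + 5 ≡ r + 5 (mod 2). As 5 is odd, 7r + 5 is even exactly when r is odd. Thus r is odd.

[⇐] Conversely, suppose r is odd; write r = 2j + 1. Then 7r + 5 = 7·(2j + 1) + 5 = 2·7j + 12, which is even.

Both directions hold; the statement is true.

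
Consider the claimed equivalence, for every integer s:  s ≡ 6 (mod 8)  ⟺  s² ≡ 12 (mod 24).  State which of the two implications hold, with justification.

(⇒) This fails: take s = 14. Then 14 ≡ 6 (mod 8), but 14² = 196 ≡ 4 (mod 24), not 12.

(⇐) This fails: take s = 18. Then 18² = 324 ≡ 12 (mod 24), yet 18 ≡ 2 (mod 8), not 6.

Neither direction holds.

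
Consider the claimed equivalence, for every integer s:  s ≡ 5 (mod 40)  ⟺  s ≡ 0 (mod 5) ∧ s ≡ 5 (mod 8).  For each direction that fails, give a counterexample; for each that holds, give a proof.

The biconditional holds.

(⇒) Suppose s ≡ 5 (mod 40); write s = 40j + 5. Since 5 ∣ 40, reducing mod 5 gives s ≡ 5 ≡ 0 (mod 5); since 8 ∣ 40, reducing mod 8 gives s ≡ 5 (mod 8).

(⇐) Conversely, if s ≡ 0 (mod 5) and s ≡ 5 (mod 8), then by the Chinese remainder theorem s ≡ 5 (mod 40). This is exactly s ≡ 5 (mod 40).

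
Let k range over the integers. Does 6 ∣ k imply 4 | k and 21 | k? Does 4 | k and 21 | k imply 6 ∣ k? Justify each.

Converse. Suppose 4 ∣ k and 21 ∣ k. Any common multiple of 4 and 21 is a multiple of their lcm; here gcd(4, 21) = 1, so lcm(4, 21) = 4·21 = 84, so 84 ∣ k. Since 6 ∣ 84, it follows that 6 ∣ k.

Forward direction. This fails: take k = 6. Certainly 6 ∣ 6, but 4 ∤ 6.

Not equivalent: only (⇐) holds.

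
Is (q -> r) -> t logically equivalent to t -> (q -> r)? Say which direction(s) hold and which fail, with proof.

Both directions fail.

(→) This fails. Under q = T, r = F, t = T, the left side is true but the right side is false.

(←) This fails. Under q = F, r = F, t = F, the left side is false but the right side is true.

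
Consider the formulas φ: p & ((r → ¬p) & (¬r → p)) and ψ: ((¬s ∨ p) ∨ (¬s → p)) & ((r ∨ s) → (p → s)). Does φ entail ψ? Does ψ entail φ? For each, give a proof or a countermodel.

Not equivalent: only (⇒) holds.

[⇒] Assume the antecedent. If p is true, the antecedent forces (p = T, r = F, s = F) or (p = T, r = F, s = T), and the consequent holds there. If p is false, the antecedent cannot hold. Either way the consequent holds.

[⇐] This fails. Under p = F, r = F, s = F, the left side is false but the right side is true.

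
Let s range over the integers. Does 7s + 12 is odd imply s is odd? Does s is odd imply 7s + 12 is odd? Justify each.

[⇒] Suppose 7s + 12 is odd. Since 7 is odd, 7s and s have the same parity, so 7s + 12 ≡ s + 12 (mod 2). As 12 is even, 7s + 12 is odd exactly when s is odd. Thus s is odd.

[⇐] Conversely, suppose s is odd; write s = 2j + 1. Then 7s + 12 = 7·(2j + 1) + 12 = 2·7j + 19, which is odd.

Both implications hold.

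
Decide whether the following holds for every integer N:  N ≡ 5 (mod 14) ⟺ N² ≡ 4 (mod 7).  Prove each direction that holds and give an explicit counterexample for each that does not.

The forward direction holds; the converse fails.

(⇐) This fails: take N = 2. Then 2² = 4 ≡ 4 (mod 7), yet 2 ≡ 2 (mod 14), not 5.

(⇒) Suppose N ≡ 5 (mod 14). Then N² ≡ 5² = 25 (mod 14), and since 7 ∣ 14, also N² ≡ 4 (mod 7).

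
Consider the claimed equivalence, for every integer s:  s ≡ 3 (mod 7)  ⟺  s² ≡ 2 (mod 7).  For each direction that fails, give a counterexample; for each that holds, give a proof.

Converse. This fails: take s = 4. Then 4² = 16 ≡ 2 (mod 7), yet 4 ≡ 4 (mod 7), not 3.

Forward direction. Suppose s ≡ 3 (mod 7). Write s = 7j + 3. Then (7j + 3)² = 49j² + 42j + 9 = 7(7j² + 6j + 1) + 2, so s² ≡ 2 (mod 7).

Not equivalent: only (⇒) holds.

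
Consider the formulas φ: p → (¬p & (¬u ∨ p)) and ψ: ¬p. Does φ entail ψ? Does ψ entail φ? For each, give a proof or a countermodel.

(⟸) Assume the antecedent. If u is true, the antecedent forces (u = T, p = F), and p → (¬p & (¬u ∨ p)) holds there. If u is false, the antecedent forces (u = F, p = F), and p → (¬p & (¬u ∨ p)) holds there. Either way p → (¬p & (¬u ∨ p)) holds.

(⟹) Assume the antecedent. If u is true, the antecedent forces (u = T, p = F), and ¬p holds there. If u is false, the antecedent forces (u = F, p = F), and ¬p holds there. Either way ¬p holds.

Both directions hold.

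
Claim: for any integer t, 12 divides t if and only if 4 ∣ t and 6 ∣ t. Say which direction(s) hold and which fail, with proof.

Both directions hold.

(⟹) If 12 ∣ t, write t = 12q. Since 12 = 3·4, t = 4·(3q), so 4 ∣ t; and since 12 = 2·6, t = 6·(2q), so 6 ∣ t.

(⟸) Suppose 4 ∣ t and 6 ∣ t. Any common multiple of 4 and 6 is a multiple of their lcm; here lcm(4, 6) = 4·6/gcd(4, 6) = 24/2 = 12, so 12 ∣ t.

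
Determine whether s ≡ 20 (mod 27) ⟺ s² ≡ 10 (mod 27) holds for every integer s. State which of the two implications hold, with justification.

Forward direction. This fails: take s = 20. Then 20 ≡ 20 (mod 27), but 20² = 400 ≡ 22 (mod 27), not 10.

Converse. This fails: take s = 8. Then 8² = 64 ≡ 10 (mod 27), yet 8 ≡ 8 (mod 27), not 20.

Both directions fail.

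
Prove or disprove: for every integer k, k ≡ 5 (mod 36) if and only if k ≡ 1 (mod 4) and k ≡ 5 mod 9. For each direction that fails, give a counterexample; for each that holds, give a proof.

(⟸) If k ≡ 1 (mod 4) and k ≡ 5 (mod 9), then by the Chinese remainder theorem k ≡ 5 (mod 36). This is exactly k ≡ 5 (mod 36).

(⟹) Suppose k ≡ 5 (mod 36); write k = 36j + 5. Since 4 ∣ 36, reducing mod 4 gives k ≡ 5 ≡ 1 (mod 4); since 9 ∣ 36, reducing mod 9 gives k ≡ 5 (mod 9).

The biconditional holds.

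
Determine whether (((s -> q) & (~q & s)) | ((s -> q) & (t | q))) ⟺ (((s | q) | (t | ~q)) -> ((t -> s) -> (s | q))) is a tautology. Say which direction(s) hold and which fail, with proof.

(→) Assume the antecedent. If t is true, the consequent reduces to true regardless of the other variables. If t is false, the antecedent forces (s = F, t = F, q = T) or (s = T, t = F, q = T), and the consequent holds there. Either way the consequent holds.

(←) This fails. Under s = T, t = F, q = F, the left side is false but the right side is true.

The forward direction holds; the converse fails.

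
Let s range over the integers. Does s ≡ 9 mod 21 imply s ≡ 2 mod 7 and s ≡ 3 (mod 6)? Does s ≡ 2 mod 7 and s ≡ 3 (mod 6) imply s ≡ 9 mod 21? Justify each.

(←) If s ≡ 2 (mod 7) and s ≡ 3 (mod 6), then by the Chinese remainder theorem s ≡ 9 (mod 42). Since 9 ≡ 9 (mod 21) and 21 ∣ 42, we get s ≡ 9 (mod 21).

(→) This fails: s = 30 gives 30 ≡ 9 (mod 21) but 30 ≡ 0 (mod 6), so the conjunction on the right does not hold.

(⇒) fails; (⇐) holds.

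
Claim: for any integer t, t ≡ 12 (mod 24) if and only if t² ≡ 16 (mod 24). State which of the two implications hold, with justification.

Both directions fail.

[⇒] This fails: take t = 12. Then 12 ≡ 12 (mod 24), but 12² = 144 ≡ 0 (mod 24), not 16.

[⇐] This fails: take t = 4. Then 4² = 16 ≡ 16 (mod 24), yet 4 ≡ 4 (mod 24), not 12.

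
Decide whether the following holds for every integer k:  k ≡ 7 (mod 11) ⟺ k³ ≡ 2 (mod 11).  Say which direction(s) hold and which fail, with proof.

(⟹) Suppose k ≡ 7 (mod 11). Write k = 11j + 7. Then (11j + 7)³ = 1331j³ + 2541j² + 1617j + 343 = 11(121j³ + 231j² + 147j + 31) + 2, so k³ ≡ 2 (mod 11).

(⟸) Conversely, suppose k³ ≡ 2 (mod 11). The only residue r in {0, …, 10} with r³ ≡ 2 (mod 11) is r = 7, so k ≡ 7 (mod 11).

Equivalent; both directions hold.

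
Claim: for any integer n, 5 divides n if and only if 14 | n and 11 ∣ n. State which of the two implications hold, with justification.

[⇒] This fails: take n = 5. Certainly 5 ∣ 5, but 14 ∤ 5.

[⇐] This fails: take n = 154. Both 14 ∣ 154 and 11 ∣ 154, yet 154 is not a multiple of 5 (since 154 = 30·5 + 4), so 5 ∤ 154.

Neither direction holds.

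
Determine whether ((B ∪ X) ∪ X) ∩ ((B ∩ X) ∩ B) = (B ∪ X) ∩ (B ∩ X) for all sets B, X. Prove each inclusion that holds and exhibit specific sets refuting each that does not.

Both inclusions hold.

(⟸) Let x ∈ (B ∪ X) ∩ (B ∩ X). Then x ∈ B ∩ X, from which x ∈ ((B ∪ X) ∪ X) ∩ ((B ∩ X) ∩ B).

(⟹) Let x ∈ ((B ∪ X) ∪ X) ∩ ((B ∩ X) ∩ B). Then x ∈ B ∩ X, from which x ∈ (B ∪ X) ∩ (B ∩ X).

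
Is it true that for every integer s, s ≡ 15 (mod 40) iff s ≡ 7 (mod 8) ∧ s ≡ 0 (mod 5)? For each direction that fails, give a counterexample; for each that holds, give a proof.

(←) If s ≡ 7 (mod 8) and s ≡ 0 (mod 5), then by the Chinese remainder theorem s ≡ 15 (mod 40). This is exactly s ≡ 15 (mod 40).

(→) Suppose s ≡ 15 (mod 40); write s = 40j + 15. Since 8 ∣ 40, reducing mod 8 gives s ≡ 15 ≡ 7 (mod 8); since 5 ∣ 40, reducing mod 5 gives s ≡ 15 ≡ 0 (mod 5).

Equivalent; both directions hold.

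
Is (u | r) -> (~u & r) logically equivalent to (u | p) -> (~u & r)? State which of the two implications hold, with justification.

(⇒) fails; (⇐) holds.

(→) This fails. Under u = F, p = T, r = F, the left side is true but the right side is false.

(←) Assume the antecedent. If u is true, the antecedent cannot hold. If u is false, (u | r) -> (~u & r) reduces to true regardless of the other variables. Either way (u | r) -> (~u & r) holds.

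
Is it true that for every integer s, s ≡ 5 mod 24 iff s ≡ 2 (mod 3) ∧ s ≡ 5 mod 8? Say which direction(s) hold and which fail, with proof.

Both implications hold.

(⇐) If s ≡ 2 (mod 3) and s ≡ 5 (mod 8), then by the Chinese remainder theorem s ≡ 5 (mod 24). This is exactly s ≡ 5 (mod 24).

(⇒) Suppose s ≡ 5 (mod 24); write s = 24j + 5. Since 3 ∣ 24, reducing mod 3 gives s ≡ 5 ≡ 2 (mod 3); since 8 ∣ 24, reducing mod 8 gives s ≡ 5 (mod 8).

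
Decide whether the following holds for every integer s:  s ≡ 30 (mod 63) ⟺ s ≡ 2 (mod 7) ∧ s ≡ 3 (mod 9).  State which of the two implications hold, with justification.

Both directions hold; the statement is true.

(⟹) Suppose s ≡ 30 (mod 63); write s = 63j + 30. Since 7 ∣ 63, reducing mod 7 gives s ≡ 30 ≡ 2 (mod 7); since 9 ∣ 63, reducing mod 9 gives s ≡ 30 ≡ 3 (mod 9).

(⟸) Conversely, if s ≡ 2 (mod 7) and s ≡ 3 (mod 9), then by the Chinese remainder theorem s ≡ 30 (mod 63). This is exactly s ≡ 30 (mod 63).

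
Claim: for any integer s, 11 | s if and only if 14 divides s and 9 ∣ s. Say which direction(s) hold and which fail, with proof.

Forward direction. This fails: take s = 11. Certainly 11 ∣ 11, but 14 ∤ 11.

Converse. This fails: take s = 126. Both 14 ∣ 126 and 9 ∣ 126, yet 126 is not a multiple of 11 (since 126 = 11·11 + 5), so 11 ∤ 126.

Both directions fail.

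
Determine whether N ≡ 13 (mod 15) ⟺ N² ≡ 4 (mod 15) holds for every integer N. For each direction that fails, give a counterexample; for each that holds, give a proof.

(⟹) Suppose N ≡ 13 (mod 15). Write N = 15j + 13. Then (15j + 13)² = 225j² + 390j + 169 = 15(15j² + 26j + 11) + 4, so N² ≡ 4 (mod 15).

(⟸) This fails: take N = 2. Then 2² = 4 ≡ 4 (mod 15), yet 2 ≡ 2 (mod 15), not 13.

Not equivalent: only (⇒) holds.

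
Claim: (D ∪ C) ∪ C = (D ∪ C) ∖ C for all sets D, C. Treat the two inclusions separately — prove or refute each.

Only the reverse inclusion holds.

Forward inclusion. This inclusion fails. Take D = ∅, C = {1}; then 1 ∈ (D ∪ C) ∪ C but 1 ∉ (D ∪ C) ∖ C.

Reverse inclusion. Let x ∈ (D ∪ C) ∖ C. Then x ∈ D and x ∉ C, from which x ∈ (D ∪ C) ∪ C.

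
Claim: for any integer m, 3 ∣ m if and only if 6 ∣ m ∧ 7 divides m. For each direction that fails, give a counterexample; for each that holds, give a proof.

Not equivalent: only (⇐) holds.

(→) This fails: take m = 3. Certainly 3 ∣ 3, but 6 ∤ 3.

(←) Suppose 6 ∣ m and 7 ∣ m. Any common multiple of 6 and 7 is a multiple of their lcm; here gcd(6, 7) = 1, so lcm(6, 7) = 6·7 = 42, so 42 ∣ m. Since 3 ∣ 42, it follows that 3 ∣ m.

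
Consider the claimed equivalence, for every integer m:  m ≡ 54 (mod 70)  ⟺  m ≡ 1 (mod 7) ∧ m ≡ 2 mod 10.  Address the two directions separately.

(⇒) This fails: m = 54 gives 54 ≡ 54 (mod 70) but 54 ≡ 5 (mod 7), so the conjunction on the right does not hold.

(⇐) This fails: m = 22 satisfies both congruences on the right (22 ≡ 1 mod 7 and 22 ≡ 2 mod 10) yet 22 ≡ 22 (mod 70), not 54.

Both directions fail.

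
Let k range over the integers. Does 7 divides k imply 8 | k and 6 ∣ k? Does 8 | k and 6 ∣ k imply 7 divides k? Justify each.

(⇒) fails and (⇐) fails.

(→) This fails: take k = 7. Certainly 7 ∣ 7, but 8 ∤ 7.

(←) This fails: take k = 24. Both 8 ∣ 24 and 6 ∣ 24, yet 24 is not a multiple of 7 (since 24 = 3·7 + 3), so 7 ∤ 24.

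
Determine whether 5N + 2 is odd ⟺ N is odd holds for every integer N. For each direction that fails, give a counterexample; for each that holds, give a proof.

Equivalent; both directions hold.

[⇒] Suppose 5N + 2 is odd. Since 5 is odd, 5N and N have the same parity, so 5N + 2 ≡ N + 2 (mod 2). As 2 is even, 5N + 2 is odd exactly when N is odd. Thus N is odd.

[⇐] Conversely, suppose N is odd; write N = 2j + 1. Then 5N + 2 = 5·(2j + 1) + 2 = 2·5j + 7, which is odd.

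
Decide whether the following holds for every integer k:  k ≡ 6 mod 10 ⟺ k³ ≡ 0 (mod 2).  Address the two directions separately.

[⇒] Suppose k ≡ 6 (mod 10). Then k³ ≡ 6³ = 216 (mod 10), and since 2 ∣ 10, also k³ ≡ 0 (mod 2).

[⇐] This fails: take k = 0. Then 0³ = 0 ≡ 0 (mod 2), yet 0 ≡ 0 (mod 10), not 6.

Only the forward direction holds.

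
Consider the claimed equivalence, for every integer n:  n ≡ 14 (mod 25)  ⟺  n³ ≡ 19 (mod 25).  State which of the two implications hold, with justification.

Both directions hold.

(⟸) Suppose n³ ≡ 19 (mod 25). The only residue r in {0, …, 24} with r³ ≡ 19 (mod 25) is r = 14, so n ≡ 14 (mod 25).

(⟹) Suppose n ≡ 14 (mod 25). Write n = 25j + 14. Then (25j + 14)³ = 15625j³ + 26250j² + 14700j + 2744 = 25(625j³ + 1050j² + 588j + 109) + 19, so n³ ≡ 19 (mod 25).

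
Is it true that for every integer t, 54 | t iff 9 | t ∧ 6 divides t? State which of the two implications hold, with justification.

Not equivalent: only (⇒) holds.

[⇒] If 54 ∣ t, write t = 54q. Since 54 = 6·9, t = 9·(6q), so 9 ∣ t; and since 54 = 9·6, t = 6·(9q), so 6 ∣ t.

[⇐] This fails: take t = 18. Both 9 ∣ 18 and 6 ∣ 18, yet 18 is not a multiple of 54 (since 18 = 0·54 + 18), so 54 ∤ 18.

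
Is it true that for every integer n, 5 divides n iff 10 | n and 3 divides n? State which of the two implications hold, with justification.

Forward direction. This fails: take n = 5. Certainly 5 ∣ 5, but 10 ∤ 5.

Converse. Suppose 10 ∣ n and 3 ∣ n. Any common multiple of 10 and 3 is a multiple of their lcm; here gcd(10, 3) = 1, so lcm(10, 3) = 10·3 = 30, so 30 ∣ n. Since 5 ∣ 30, it follows that 5 ∣ n.

Only the reverse direction holds.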